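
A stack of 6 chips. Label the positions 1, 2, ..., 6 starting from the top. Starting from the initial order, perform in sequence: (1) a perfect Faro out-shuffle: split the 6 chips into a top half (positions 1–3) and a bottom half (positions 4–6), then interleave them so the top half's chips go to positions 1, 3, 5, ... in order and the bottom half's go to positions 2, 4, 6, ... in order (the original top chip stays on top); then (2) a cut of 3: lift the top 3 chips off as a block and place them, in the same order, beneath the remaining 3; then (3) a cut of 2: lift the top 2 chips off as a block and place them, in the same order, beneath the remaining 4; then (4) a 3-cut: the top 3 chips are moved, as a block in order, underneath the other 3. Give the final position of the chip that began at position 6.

4

Track the chip from position 6 forward through each operation:
  after op 1 (out-shuffle): 6 → 6
  after op 2 (cut 3): 6 → 3
  after op 3 (cut 2): 3 → 1
  after op 4 (cut 3): 1 → 4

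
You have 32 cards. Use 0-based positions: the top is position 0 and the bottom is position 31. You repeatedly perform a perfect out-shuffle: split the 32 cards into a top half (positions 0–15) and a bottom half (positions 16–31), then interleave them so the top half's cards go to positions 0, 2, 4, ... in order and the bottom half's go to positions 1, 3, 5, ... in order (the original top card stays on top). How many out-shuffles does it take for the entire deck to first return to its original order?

5

The out-shuffle permutes the 32 positions with cycle lengths [1, 1, 5, 5, 5, 5, 5, 5].
Every card is home exactly when every cycle has completed a whole number of laps, i.e. after lcm(1, 5) = 5 out-shuffles.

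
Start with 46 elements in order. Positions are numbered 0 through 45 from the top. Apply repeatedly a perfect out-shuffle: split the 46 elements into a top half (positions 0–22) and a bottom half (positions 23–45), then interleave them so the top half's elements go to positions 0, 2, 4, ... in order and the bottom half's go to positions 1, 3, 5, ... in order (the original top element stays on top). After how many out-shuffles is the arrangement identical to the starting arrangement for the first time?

The out-shuffle permutes the 46 positions with cycle lengths [1, 1, 2, 4, 4, 4, 6, 12, 12].
Every element is home exactly when every cycle has completed a whole number of laps, i.e. after lcm(1, 2, 4, 6, 12) = 12 out-shuffles.

12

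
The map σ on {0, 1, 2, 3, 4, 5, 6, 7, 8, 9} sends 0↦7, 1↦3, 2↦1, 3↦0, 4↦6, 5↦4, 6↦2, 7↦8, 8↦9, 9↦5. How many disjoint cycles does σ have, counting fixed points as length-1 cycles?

1

Cycle decomposition: (0 7 8 9 5 4 6 2 1 3).
1 cycle.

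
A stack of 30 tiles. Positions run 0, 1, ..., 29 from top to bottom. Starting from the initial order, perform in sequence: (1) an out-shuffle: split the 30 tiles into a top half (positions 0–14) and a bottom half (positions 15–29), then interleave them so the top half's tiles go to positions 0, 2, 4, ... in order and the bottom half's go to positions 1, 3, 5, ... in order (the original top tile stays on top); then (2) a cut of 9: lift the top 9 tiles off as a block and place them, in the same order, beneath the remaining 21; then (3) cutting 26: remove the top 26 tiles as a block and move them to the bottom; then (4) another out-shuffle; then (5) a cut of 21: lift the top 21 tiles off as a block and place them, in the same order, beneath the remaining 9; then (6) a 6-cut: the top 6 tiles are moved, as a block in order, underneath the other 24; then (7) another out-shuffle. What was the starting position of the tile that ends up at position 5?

6

Undo the operations in reverse order, starting from position 5:
  undo op 7 (out-shuffle, from bottom half): 5 ← 17
  undo op 6 (cut 6): 17 ← 23
  undo op 5 (cut 21): 23 ← 14
  undo op 4 (out-shuffle, from top half): 14 ← 7
  undo op 3 (cut 26): 7 ← 3
  undo op 2 (cut 9): 3 ← 12
  undo op 1 (out-shuffle, from top half): 12 ← 6
So the tile at position 5 came from original position 6.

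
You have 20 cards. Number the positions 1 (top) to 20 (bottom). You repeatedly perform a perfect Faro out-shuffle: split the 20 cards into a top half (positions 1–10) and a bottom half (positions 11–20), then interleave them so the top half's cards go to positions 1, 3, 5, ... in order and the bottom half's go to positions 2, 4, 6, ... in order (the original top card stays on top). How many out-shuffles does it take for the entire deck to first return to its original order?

18

The out-shuffle permutes the 20 positions with cycle lengths [1, 1, 18].
Every card is home exactly when every cycle has completed a whole number of laps, i.e. after lcm(1, 18) = 18 out-shuffles.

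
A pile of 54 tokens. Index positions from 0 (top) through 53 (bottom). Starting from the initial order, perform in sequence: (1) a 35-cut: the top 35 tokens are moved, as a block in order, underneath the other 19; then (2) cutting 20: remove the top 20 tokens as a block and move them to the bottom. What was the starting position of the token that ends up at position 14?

15

Undo the operations in reverse order, starting from position 14:
  undo op 2 (cut 20): 14 ← 34
  undo op 1 (cut 35): 34 ← 15
So the token at position 14 came from original position 15.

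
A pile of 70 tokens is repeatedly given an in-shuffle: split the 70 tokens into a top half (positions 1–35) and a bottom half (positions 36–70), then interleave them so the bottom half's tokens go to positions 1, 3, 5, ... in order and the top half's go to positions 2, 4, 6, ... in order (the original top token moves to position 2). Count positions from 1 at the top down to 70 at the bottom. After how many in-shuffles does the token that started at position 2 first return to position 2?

Follow position 2 under repeated in-shuffles:
2 → 4 → 8 → 16 → 32 → 64 → 57 → 43 → ... → 2 (length 35)
It first returns after 35 in-shuffles.

35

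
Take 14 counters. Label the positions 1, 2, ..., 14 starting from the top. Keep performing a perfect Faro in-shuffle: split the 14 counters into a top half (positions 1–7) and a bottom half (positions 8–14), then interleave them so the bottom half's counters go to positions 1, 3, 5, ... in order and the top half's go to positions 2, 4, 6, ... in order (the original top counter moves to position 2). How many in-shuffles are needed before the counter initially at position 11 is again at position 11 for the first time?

4

Follow position 11 under repeated in-shuffles:
11 → 7 → 14 → 13 → 11
It first returns after 4 in-shuffles.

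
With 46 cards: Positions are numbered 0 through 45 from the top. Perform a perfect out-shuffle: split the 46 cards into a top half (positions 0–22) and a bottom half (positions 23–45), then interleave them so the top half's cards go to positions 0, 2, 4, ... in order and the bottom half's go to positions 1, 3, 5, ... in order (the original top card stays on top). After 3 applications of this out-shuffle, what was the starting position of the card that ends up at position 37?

44

Work backwards from position 37, undoing one out-shuffle at a time:
37 ← 41 ← 43 ← 44
So the card now at position 37 started at position 44.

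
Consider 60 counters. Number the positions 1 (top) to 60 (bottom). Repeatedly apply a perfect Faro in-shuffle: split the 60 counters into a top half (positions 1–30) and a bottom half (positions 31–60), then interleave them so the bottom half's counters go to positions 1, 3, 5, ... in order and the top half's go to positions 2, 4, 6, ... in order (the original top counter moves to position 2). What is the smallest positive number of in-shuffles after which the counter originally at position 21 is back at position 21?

60

Follow position 21 under repeated in-shuffles:
21 → 42 → 23 → 46 → 31 → 1 → 2 → 4 → ... → 21 (length 60)
It first returns after 60 in-shuffles.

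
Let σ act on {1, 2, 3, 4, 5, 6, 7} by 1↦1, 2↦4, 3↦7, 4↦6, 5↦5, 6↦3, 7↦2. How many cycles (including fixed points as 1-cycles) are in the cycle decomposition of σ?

3

Cycle decomposition: (1) (2 4 6 3 7) (5).
3 cycles.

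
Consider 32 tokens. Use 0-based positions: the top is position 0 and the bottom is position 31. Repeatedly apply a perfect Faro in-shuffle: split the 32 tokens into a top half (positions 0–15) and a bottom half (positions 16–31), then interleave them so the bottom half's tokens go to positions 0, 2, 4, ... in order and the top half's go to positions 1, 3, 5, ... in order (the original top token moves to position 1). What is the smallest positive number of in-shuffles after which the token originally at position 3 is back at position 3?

Follow position 3 under repeated in-shuffles:
3 → 7 → 15 → 31 → 30 → 28 → 24 → 16 → 0 → 1 → 3
It first returns after 10 in-shuffles.

10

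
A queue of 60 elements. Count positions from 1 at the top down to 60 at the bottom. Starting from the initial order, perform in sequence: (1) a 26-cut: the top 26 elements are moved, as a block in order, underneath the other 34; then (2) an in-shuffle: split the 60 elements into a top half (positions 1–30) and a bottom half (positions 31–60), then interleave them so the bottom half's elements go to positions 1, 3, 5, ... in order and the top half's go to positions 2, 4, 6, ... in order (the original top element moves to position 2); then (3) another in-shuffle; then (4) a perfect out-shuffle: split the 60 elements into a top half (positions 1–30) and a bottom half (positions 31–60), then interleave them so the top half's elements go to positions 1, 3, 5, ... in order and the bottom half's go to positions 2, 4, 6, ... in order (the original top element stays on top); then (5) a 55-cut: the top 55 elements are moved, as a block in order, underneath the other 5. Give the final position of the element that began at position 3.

56

Track the element from position 3 forward through each operation:
  after op 1 (cut 26): 3 → 37
  after op 2 (in-shuffle): 37 → 13
  after op 3 (in-shuffle): 13 → 26
  after op 4 (out-shuffle): 26 → 51
  after op 5 (cut 55): 51 → 56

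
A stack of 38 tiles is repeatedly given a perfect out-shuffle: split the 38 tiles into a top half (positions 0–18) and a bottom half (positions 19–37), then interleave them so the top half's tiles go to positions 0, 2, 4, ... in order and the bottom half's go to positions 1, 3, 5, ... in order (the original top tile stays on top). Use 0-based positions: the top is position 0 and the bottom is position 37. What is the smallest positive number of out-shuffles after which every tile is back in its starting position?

The out-shuffle permutes the 38 positions with cycle lengths [1, 1, 36].
Every tile is home exactly when every cycle has completed a whole number of laps, i.e. after lcm(1, 36) = 36 out-shuffles.

36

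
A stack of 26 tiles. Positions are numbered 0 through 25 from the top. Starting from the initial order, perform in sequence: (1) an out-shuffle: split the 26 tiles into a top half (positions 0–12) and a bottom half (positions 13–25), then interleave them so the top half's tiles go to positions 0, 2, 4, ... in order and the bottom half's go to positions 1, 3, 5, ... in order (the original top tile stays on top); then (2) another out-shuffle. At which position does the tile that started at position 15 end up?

10

Track the tile from position 15 forward through each operation:
  after op 1 (out-shuffle): 15 → 5
  after op 2 (out-shuffle): 5 → 10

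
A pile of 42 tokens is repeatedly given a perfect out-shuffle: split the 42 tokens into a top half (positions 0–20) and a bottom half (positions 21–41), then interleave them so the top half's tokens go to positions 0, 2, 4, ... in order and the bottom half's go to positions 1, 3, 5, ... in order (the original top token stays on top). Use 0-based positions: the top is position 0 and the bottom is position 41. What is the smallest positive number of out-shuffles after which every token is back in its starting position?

20

The out-shuffle permutes the 42 positions with cycle lengths [1, 1, 20, 20].
Every token is home exactly when every cycle has completed a whole number of laps, i.e. after lcm(1, 20) = 20 out-shuffles.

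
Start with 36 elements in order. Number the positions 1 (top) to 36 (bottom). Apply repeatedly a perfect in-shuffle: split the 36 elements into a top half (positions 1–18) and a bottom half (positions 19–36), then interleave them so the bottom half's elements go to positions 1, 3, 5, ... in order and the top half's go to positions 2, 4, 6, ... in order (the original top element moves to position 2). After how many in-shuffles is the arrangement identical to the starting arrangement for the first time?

36

The in-shuffle permutes the 36 positions with cycle lengths [36].
Every element is home exactly when every cycle has completed a whole number of laps, i.e. after lcm(36) = 36 in-shuffles.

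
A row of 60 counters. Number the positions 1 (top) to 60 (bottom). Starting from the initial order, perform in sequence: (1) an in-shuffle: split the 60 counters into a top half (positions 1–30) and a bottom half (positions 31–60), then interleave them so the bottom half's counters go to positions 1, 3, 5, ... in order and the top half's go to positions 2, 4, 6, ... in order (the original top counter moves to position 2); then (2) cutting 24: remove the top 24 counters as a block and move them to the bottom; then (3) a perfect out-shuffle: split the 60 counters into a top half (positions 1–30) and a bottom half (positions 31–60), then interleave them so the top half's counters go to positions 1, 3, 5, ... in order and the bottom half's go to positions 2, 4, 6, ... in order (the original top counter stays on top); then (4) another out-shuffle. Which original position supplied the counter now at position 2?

20

Undo the operations in reverse order, starting from position 2:
  undo op 4 (out-shuffle, from bottom half): 2 ← 31
  undo op 3 (out-shuffle, from top half): 31 ← 16
  undo op 2 (cut 24): 16 ← 40
  undo op 1 (in-shuffle, from top half): 40 ← 20
So the counter at position 2 came from original position 20.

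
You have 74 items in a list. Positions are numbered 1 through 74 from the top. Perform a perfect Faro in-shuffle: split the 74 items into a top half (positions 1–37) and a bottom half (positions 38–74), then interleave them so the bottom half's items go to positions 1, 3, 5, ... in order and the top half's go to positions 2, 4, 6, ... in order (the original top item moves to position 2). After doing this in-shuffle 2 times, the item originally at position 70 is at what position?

Track the item's position through each in-shuffle:
70 → 65 → 55

55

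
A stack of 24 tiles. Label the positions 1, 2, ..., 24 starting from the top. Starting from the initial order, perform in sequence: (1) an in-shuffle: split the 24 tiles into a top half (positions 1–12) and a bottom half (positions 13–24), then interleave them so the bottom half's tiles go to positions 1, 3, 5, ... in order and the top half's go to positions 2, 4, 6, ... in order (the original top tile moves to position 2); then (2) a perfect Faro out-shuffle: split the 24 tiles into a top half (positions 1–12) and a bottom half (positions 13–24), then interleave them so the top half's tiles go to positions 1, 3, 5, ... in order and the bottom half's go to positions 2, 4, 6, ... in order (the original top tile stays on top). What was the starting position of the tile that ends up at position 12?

Undo the operations in reverse order, starting from position 12:
  undo op 2 (out-shuffle, from bottom half): 12 ← 18
  undo op 1 (in-shuffle, from top half): 18 ← 9
So the tile at position 12 came from original position 9.

9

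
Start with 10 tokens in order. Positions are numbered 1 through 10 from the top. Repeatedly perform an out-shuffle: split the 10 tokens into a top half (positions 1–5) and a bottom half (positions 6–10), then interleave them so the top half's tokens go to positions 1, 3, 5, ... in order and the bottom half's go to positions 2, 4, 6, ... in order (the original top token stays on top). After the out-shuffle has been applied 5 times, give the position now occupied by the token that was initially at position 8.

9

Track the token's position through each out-shuffle:
8 → 6 → 2 → 3 → 5 → 9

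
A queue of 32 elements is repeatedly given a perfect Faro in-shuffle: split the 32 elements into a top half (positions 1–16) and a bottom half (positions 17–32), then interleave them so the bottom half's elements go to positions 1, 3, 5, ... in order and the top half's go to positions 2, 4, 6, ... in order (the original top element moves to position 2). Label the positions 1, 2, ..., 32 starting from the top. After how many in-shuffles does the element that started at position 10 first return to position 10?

10

Follow position 10 under repeated in-shuffles:
10 → 20 → 7 → 14 → 28 → 23 → 13 → 26 → 19 → 5 → 10
It first returns after 10 in-shuffles.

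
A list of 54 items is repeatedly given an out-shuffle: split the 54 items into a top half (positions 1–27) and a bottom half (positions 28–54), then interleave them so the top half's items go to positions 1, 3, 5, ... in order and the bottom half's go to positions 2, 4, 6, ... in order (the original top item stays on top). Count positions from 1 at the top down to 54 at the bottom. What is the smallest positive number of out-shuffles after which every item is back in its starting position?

The out-shuffle permutes the 54 positions with cycle lengths [1, 1, 52].
Every item is home exactly when every cycle has completed a whole number of laps, i.e. after lcm(1, 52) = 52 out-shuffles.

52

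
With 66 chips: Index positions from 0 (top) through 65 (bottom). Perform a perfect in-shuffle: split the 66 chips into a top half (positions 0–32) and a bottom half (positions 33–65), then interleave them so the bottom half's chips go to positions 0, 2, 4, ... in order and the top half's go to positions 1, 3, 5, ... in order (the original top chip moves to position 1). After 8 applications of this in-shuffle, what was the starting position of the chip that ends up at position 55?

Work backwards from position 55, undoing one in-shuffle at a time:
55 ← 27 ← 13 ← 6 ← 36 ← 51 ← 25 ← 12 ← 39
So the chip now at position 55 started at position 39.

39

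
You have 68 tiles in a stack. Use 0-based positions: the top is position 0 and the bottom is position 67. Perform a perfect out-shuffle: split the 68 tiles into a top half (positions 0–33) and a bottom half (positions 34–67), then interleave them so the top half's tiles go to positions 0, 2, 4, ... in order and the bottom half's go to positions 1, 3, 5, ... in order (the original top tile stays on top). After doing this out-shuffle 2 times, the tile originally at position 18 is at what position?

Track the tile's position through each out-shuffle:
18 → 36 → 5

5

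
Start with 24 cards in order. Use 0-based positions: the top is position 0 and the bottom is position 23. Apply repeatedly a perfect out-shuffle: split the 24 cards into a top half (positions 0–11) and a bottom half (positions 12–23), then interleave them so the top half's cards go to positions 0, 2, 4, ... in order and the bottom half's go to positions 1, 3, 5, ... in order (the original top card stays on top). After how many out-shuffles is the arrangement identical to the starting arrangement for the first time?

The out-shuffle permutes the 24 positions with cycle lengths [1, 1, 11, 11].
Every card is home exactly when every cycle has completed a whole number of laps, i.e. after lcm(1, 11) = 11 out-shuffles.

11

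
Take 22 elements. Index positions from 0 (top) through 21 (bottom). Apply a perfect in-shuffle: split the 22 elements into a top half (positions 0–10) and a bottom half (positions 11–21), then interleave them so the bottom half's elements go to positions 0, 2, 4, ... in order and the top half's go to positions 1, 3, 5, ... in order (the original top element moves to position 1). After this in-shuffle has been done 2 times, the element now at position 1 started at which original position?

Work backwards from position 1, undoing one in-shuffle at a time:
1 ← 0 ← 11
So the element now at position 1 started at position 11.

11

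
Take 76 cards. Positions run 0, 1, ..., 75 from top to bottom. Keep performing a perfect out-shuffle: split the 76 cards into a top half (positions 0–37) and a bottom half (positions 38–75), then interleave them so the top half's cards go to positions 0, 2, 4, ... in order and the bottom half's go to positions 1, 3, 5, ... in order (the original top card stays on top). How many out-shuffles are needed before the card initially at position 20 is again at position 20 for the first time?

Follow position 20 under repeated out-shuffles:
20 → 40 → 5 → 10 → 20
It first returns after 4 out-shuffles.

4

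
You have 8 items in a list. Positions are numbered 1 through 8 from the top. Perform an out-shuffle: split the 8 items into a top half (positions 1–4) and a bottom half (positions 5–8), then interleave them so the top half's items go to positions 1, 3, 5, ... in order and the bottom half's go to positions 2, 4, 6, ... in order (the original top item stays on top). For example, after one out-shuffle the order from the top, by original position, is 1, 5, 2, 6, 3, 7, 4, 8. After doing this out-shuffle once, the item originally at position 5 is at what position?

Track the item's position through each out-shuffle:
5 → 2

2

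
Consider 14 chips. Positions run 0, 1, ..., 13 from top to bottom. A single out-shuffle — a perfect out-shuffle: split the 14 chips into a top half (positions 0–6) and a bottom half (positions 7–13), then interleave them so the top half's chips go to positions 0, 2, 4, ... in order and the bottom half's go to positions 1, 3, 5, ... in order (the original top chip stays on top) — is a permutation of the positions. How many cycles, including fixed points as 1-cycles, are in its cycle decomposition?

Trace each unvisited position around until it returns:
(0) (1 2 4 8 3 6 ... len 12) (13)
3 cycles in total.

3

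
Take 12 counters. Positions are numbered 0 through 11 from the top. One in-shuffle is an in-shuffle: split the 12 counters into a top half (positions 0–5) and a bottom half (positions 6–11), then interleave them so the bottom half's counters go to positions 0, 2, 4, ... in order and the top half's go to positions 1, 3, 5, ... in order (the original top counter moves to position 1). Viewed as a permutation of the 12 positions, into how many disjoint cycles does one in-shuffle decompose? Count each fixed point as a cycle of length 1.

1

Trace each unvisited position around until it returns:
(0 1 3 7 2 5 ... len 12)
1 cycle in total.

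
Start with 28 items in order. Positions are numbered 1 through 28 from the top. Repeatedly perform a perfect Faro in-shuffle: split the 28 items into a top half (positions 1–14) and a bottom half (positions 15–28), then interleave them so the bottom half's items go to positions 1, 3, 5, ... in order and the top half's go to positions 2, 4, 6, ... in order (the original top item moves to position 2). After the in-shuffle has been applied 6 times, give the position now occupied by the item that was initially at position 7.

13

Track the item's position through each in-shuffle:
7 → 14 → 28 → 27 → 25 → 21 → 13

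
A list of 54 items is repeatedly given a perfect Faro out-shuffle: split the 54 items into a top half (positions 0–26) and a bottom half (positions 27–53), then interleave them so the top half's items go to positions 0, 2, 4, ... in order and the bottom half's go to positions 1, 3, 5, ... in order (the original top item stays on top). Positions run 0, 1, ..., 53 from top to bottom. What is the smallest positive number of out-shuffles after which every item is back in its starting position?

The out-shuffle permutes the 54 positions with cycle lengths [1, 1, 52].
Every item is home exactly when every cycle has completed a whole number of laps, i.e. after lcm(1, 52) = 52 out-shuffles.

52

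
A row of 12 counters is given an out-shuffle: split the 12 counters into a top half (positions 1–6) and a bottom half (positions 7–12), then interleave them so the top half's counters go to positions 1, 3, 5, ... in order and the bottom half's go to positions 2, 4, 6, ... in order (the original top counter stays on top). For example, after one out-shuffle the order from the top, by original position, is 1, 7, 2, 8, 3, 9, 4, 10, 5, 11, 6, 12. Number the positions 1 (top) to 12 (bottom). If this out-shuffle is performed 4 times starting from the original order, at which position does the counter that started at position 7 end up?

9

Track the counter's position through each out-shuffle:
7 → 2 → 3 → 5 → 9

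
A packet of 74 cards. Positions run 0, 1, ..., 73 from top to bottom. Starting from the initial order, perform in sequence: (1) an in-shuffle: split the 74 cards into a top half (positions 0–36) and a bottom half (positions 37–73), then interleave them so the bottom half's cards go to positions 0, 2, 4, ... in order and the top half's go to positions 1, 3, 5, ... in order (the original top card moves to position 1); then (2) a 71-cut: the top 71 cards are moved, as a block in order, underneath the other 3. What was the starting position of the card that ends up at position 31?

Undo the operations in reverse order, starting from position 31:
  undo op 2 (cut 71): 31 ← 28
  undo op 1 (in-shuffle, from bottom half): 28 ← 51
So the card at position 31 came from original position 51.

51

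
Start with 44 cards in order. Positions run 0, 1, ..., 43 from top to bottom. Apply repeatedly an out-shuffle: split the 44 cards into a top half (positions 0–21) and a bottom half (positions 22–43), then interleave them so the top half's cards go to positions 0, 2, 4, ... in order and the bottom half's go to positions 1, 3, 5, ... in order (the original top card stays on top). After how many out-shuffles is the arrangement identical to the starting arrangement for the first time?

14

The out-shuffle permutes the 44 positions with cycle lengths [1, 1, 14, 14, 14].
Every card is home exactly when every cycle has completed a whole number of laps, i.e. after lcm(1, 14) = 14 out-shuffles.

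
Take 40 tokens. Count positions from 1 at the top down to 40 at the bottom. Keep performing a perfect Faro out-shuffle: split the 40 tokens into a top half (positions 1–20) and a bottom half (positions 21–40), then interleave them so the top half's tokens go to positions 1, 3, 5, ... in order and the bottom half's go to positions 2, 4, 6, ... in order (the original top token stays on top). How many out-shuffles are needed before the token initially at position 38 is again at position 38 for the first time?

Follow position 38 under repeated out-shuffles:
38 → 36 → 32 → 24 → 8 → 15 → 29 → 18 → 35 → 30 → 20 → 39 → 38
It first returns after 12 out-shuffles.

12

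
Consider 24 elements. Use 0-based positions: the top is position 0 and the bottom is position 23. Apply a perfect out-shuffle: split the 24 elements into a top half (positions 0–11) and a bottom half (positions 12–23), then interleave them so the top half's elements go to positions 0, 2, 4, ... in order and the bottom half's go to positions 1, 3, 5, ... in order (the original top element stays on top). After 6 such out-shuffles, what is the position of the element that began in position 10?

19

Track the element's position through each out-shuffle:
10 → 20 → 17 → 11 → 22 → 21 → 19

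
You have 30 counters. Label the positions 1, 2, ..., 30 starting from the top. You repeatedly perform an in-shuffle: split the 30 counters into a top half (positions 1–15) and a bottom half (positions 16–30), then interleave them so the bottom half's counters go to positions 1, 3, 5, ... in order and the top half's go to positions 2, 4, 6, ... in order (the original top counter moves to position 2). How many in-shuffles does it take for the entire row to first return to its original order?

The in-shuffle permutes the 30 positions with cycle lengths [5, 5, 5, 5, 5, 5].
Every counter is home exactly when every cycle has completed a whole number of laps, i.e. after lcm(5) = 5 in-shuffles.

5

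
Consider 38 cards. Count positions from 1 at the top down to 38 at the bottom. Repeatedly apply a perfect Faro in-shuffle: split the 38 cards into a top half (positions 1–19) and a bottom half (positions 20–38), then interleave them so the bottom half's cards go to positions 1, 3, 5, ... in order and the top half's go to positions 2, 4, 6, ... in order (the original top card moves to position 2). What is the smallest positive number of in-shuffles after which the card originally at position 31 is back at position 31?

Follow position 31 under repeated in-shuffles:
31 → 23 → 7 → 14 → 28 → 17 → 34 → 29 → 19 → 38 → 37 → 35 → 31
It first returns after 12 in-shuffles.

12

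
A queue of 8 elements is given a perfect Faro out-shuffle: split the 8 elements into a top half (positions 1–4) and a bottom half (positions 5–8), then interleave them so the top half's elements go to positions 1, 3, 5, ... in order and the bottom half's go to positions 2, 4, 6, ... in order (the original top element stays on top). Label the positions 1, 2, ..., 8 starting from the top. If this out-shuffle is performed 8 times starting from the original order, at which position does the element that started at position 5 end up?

Track the element's position through each out-shuffle:
5 → 2 → 3 → 5 → 2 → 3 → 5 → 2 → 3

3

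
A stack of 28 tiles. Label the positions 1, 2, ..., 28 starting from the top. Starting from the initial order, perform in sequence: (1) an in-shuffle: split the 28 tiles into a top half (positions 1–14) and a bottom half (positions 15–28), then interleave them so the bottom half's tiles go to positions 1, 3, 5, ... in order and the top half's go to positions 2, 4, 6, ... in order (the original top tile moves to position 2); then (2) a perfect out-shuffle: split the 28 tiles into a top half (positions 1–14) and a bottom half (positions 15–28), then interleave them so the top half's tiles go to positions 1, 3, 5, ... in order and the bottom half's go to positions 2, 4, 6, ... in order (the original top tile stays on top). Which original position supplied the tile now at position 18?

Undo the operations in reverse order, starting from position 18:
  undo op 2 (out-shuffle, from bottom half): 18 ← 23
  undo op 1 (in-shuffle, from bottom half): 23 ← 26
So the tile at position 18 came from original position 26.

26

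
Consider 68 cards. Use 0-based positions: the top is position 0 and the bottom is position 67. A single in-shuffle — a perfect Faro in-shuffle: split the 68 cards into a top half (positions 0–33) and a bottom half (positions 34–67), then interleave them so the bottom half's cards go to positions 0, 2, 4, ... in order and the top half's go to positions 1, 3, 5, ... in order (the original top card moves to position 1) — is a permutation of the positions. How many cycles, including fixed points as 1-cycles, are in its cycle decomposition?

Trace each unvisited position around until it returns:
(0 1 3 7 15 31 ... len 22) (2 5 11 23 47 26 ... len 11) (4 9 19 39 10 21 ... len 22) (14 29 59 50 32 65 ... len 11) (22 45)
5 cycles in total.

5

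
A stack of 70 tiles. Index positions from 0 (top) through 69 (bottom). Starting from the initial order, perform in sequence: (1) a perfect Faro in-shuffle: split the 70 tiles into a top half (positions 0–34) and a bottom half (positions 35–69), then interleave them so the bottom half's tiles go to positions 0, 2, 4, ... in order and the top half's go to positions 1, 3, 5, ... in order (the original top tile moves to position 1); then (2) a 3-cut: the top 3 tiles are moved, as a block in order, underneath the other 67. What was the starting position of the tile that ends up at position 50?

26

Undo the operations in reverse order, starting from position 50:
  undo op 2 (cut 3): 50 ← 53
  undo op 1 (in-shuffle, from top half): 53 ← 26
So the tile at position 50 came from original position 26.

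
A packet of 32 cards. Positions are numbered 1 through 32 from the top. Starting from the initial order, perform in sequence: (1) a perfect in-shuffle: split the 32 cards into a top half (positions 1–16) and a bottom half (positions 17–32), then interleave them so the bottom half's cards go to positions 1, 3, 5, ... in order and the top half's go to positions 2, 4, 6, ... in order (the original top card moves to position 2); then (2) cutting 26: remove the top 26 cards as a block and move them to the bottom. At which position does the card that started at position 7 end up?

Track the card from position 7 forward through each operation:
  after op 1 (in-shuffle): 7 → 14
  after op 2 (cut 26): 14 → 20

20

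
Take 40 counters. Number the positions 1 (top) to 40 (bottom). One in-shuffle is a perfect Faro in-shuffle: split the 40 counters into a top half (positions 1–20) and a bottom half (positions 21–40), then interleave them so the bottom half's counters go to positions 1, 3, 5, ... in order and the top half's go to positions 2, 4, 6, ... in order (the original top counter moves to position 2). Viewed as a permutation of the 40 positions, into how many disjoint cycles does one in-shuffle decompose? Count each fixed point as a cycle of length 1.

2

Trace each unvisited position around until it returns:
(1 2 4 8 16 32 ... len 20) (3 6 12 24 7 14 ... len 20)
2 cycles in total.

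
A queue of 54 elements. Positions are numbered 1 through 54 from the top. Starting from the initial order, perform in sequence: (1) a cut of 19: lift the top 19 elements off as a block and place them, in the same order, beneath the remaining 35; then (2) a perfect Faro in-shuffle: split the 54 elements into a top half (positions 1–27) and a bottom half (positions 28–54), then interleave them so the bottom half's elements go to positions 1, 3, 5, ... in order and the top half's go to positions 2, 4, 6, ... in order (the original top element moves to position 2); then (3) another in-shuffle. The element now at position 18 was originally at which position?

51

Undo the operations in reverse order, starting from position 18:
  undo op 3 (in-shuffle, from top half): 18 ← 9
  undo op 2 (in-shuffle, from bottom half): 9 ← 32
  undo op 1 (cut 19): 32 ← 51
So the element at position 18 came from original position 51.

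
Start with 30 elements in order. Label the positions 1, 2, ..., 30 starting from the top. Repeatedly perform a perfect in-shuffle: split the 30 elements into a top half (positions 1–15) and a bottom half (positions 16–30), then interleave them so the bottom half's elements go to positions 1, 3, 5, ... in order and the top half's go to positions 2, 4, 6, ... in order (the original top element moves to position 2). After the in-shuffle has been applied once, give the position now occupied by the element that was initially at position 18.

Track the element's position through each in-shuffle:
18 → 5

5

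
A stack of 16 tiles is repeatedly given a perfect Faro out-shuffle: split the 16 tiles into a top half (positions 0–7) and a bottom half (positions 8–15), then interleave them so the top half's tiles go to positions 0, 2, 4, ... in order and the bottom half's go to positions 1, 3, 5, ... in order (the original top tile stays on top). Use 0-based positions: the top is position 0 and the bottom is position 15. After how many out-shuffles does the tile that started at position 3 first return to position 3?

Follow position 3 under repeated out-shuffles:
3 → 6 → 12 → 9 → 3
It first returns after 4 out-shuffles.

4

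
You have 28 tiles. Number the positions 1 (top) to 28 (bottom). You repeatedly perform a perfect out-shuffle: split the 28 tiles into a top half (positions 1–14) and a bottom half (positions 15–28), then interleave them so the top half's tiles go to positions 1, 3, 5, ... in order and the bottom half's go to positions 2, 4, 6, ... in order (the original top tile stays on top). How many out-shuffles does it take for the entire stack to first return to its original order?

18

The out-shuffle permutes the 28 positions with cycle lengths [1, 1, 2, 6, 18].
Every tile is home exactly when every cycle has completed a whole number of laps, i.e. after lcm(1, 2, 6, 18) = 18 out-shuffles.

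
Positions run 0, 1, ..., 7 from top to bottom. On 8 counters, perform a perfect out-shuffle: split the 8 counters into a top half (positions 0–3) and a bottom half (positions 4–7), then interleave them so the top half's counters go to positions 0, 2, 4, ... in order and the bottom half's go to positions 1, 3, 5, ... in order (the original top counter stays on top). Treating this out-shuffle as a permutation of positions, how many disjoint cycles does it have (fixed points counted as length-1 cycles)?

4

Trace each unvisited position around until it returns:
(0) (1 2 4) (3 6 5) (7)
4 cycles in total.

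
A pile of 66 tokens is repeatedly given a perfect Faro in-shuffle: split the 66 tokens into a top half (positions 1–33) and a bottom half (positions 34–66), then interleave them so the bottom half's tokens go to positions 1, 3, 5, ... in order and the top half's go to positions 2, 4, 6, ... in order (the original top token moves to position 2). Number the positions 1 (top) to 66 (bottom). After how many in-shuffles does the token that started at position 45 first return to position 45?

66

Follow position 45 under repeated in-shuffles:
45 → 23 → 46 → 25 → 50 → 33 → 66 → 65 → ... → 45 (length 66)
It first returns after 66 in-shuffles.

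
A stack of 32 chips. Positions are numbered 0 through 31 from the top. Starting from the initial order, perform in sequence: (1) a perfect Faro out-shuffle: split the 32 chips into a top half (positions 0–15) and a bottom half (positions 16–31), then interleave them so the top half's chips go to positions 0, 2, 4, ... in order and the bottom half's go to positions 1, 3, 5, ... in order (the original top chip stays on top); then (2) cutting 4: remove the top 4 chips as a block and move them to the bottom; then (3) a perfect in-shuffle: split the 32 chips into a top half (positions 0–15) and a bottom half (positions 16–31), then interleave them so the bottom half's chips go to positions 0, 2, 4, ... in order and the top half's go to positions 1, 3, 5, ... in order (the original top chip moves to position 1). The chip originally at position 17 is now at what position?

30

Track the chip from position 17 forward through each operation:
  after op 1 (out-shuffle): 17 → 3
  after op 2 (cut 4): 3 → 31
  after op 3 (in-shuffle): 31 → 30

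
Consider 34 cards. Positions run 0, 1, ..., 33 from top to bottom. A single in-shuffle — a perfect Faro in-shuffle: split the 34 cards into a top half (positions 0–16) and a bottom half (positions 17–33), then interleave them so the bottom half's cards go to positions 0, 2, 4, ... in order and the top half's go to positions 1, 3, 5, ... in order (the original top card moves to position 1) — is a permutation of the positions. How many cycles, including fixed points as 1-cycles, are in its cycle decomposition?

Trace each unvisited position around until it returns:
(0 1 3 7 15 31 ... len 12) (2 5 11 23 12 25 ... len 12) (4 9 19) (6 13 27 20) (14 29 24)
5 cycles in total.

5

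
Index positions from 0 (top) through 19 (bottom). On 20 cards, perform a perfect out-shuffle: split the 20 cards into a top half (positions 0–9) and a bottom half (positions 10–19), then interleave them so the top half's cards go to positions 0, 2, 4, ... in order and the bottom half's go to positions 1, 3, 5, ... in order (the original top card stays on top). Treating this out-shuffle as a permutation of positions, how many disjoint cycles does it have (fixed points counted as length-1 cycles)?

3

Trace each unvisited position around until it returns:
(0) (1 2 4 8 16 13 ... len 18) (19)
3 cycles in total.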